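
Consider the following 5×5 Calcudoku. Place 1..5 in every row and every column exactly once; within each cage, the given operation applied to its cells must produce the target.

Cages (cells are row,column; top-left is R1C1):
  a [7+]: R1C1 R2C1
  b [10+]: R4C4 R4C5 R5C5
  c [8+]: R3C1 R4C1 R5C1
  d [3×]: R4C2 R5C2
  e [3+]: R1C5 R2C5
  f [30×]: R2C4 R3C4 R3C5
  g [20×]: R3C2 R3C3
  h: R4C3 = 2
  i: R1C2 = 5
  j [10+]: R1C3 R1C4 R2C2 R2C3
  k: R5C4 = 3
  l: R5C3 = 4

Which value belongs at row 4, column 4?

I is a freebie, so R1C2 = 5.
Column 2 now contains 5, which forces R3C2 = 4.
Row 3 already has 4, leaving R3C3 = 5.
Cage h is a single given cell; hence R4C3 = 2.
L is a freebie, which forces R5C3 = 4.
K is a freebie, so R5C4 = 3.
Cage j has sum 10, so R1C4 = 4.
The 4 cells of cage j must have sum 10, which forces R2C2 = 2.
Cage f needs product 30, leaving R2C4 = 5.
Row 2 now contains 2; hence R2C5 = 1.
Column 4 now contains 3, so R3C4 = 2.
Cage f needs product 30; hence R3C5 = 3.
The two cells of cage d must have product 3; hence R4C2 = 3.
Column 4 now contains 5, leaving R4C4 = 1.
Row 5 already has 3, leaving R5C2 = 1.
The two cells of cage a must have sum 7; hence R1C1 = 3.
Cage j has sum 10; hence R1C3 = 1.
Column 5 already has 1, so R1C5 = 2.
Cage a's pair has sum 7; hence R2C1 = 4.
Row 2 already has 1, leaving R2C3 = 3.
Row 3 already has 3; hence R3C1 = 1.
The 3 cells of cage c must have sum 8, so R4C1 = 5.
Cage b needs sum 10, leaving R4C5 = 4.
Cage c needs sum 8, which forces R5C1 = 2.
The 3 cells of cage b must have sum 10, which forces R5C5 = 5.
Completed grid: 3 5 1 4 2 / 4 2 3 5 1 / 1 4 5 2 3 / 5 3 2 1 4 / 2 1 4 3 5.

1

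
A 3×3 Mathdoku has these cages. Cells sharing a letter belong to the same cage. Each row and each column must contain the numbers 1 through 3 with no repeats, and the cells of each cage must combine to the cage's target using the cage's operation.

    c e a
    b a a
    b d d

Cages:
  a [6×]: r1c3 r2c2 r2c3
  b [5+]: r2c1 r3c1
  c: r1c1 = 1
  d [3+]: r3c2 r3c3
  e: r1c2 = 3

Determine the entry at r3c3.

1

Cage c is a single given cell; hence r1c1 = 1.
E is a freebie, which forces r1c2 = 3.
Row 1 now contains 3; hence r1c3 = 2.
Column 3 already has 2, leaving r3c3 = 1.
The 3 cells of cage a must have product 6; hence r2c2 = 1.
Column 3 already has 1, which forces r2c3 = 3.
Row 3 already has 1, leaving r3c2 = 2.
Row 2 now contains 3, so r2c1 = 2.
2 is placed in row 3, which forces r3c1 = 3.
The full grid is 1 3 2 / 2 1 3 / 3 2 1.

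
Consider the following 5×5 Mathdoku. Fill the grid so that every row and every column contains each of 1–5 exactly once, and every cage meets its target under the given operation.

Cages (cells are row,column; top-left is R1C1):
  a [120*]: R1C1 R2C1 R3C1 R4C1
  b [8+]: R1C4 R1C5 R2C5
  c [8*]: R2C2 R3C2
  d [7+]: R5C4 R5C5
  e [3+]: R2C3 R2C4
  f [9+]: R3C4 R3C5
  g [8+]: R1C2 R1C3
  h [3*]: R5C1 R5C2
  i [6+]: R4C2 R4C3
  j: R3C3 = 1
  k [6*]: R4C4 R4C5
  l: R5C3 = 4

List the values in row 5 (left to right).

Cage j is given, which forces R3C3 = 1.
Cage l is given, which forces R5C3 = 4.
Column 3 now contains 1, which forces R2C3 = 2.
Cage e needs two cells with sum 3, which forces R2C4 = 1.
Column 3 already has 2, leaving R4C3 = 5.
The two cells of cage g must have sum 8, leaving R1C2 = 5.
Column 3 now contains 5, so R1C3 = 3.
Row 2 already has 2, so R2C2 = 4.
The two cells of cage c must have product 8; hence R3C2 = 2.
Cage i needs two cells with sum 6, which forces R4C2 = 1.
Column 2 already has 1, leaving R5C2 = 3.
Cage b has sum 8, so R1C5 = 1.
3 is placed in row 5; hence R5C1 = 1.
Row 3 needs a 3, and only R3C1 is open for it.
Column 1 now contains 3, which forces R2C1 = 5.
Row 2 already has 5, leaving R2C5 = 3.
3 is placed in column 5, which forces R4C5 = 2.
2 is placed in column 5, which forces R5C5 = 5.
Cage a needs product 120, which forces R1C1 = 2.
Cage b has sum 8, leaving R1C4 = 4.
The two cells of cage f must have sum 9, leaving R3C4 = 5.
Column 5 already has 5, so R3C5 = 4.
Row 4 now contains 2; hence R4C1 = 4.
Row 4 now contains 2, leaving R4C4 = 3.
5 is placed in row 5, leaving R5C4 = 2.
Filled in: 2 5 3 4 1 / 5 4 2 1 3 / 3 2 1 5 4 / 4 1 5 3 2 / 1 3 4 2 5.

1 3 4 2 5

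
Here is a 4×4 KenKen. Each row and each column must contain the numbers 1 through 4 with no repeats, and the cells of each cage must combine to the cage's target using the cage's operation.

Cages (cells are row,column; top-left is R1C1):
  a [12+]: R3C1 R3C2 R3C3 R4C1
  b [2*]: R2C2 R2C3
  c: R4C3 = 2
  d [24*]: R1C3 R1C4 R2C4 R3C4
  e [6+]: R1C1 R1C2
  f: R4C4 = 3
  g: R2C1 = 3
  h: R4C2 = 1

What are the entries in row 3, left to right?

1 3 4 2

Cage g is given, leaving R2C1 = 3.
Column 1 now contains 3, so R4C1 = 4.
Cage h is given, which forces R4C2 = 1.
C is a freebie, which forces R4C3 = 2.
Cage f is a single given cell; hence R4C4 = 3.
Column 1 now contains 4, so R1C1 = 2.
The two cells of cage e must have sum 6, leaving R1C2 = 4.
Cage d has product 24, so R1C3 = 3.
Row 1 already has 4; hence R1C4 = 1.
Column 2 already has 1, leaving R2C2 = 2.
2 is placed in column 3, so R2C3 = 1.
2 is placed in row 2, so R2C4 = 4.
The 4 cells of cage a must have sum 12, which forces R3C1 = 1.
Column 2 already has 4, leaving R3C2 = 3.
Column 3 already has 3, which forces R3C3 = 4.
4 is placed in column 4; hence R3C4 = 2.
The full grid is 2 4 3 1 / 3 2 1 4 / 1 3 4 2 / 4 1 2 3.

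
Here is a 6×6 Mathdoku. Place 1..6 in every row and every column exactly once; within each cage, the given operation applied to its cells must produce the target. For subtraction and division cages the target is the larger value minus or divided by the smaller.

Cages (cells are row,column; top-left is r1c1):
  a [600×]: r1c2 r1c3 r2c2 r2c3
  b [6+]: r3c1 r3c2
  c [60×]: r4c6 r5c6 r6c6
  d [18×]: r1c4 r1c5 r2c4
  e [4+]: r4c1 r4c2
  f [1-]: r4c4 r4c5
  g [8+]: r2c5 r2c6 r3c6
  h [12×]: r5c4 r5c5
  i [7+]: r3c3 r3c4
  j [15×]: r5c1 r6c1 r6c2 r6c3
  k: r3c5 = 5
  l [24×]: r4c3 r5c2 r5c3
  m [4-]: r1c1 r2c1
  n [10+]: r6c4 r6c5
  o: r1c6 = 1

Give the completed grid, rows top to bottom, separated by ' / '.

Cage o is given, leaving r1c6 = 1.
K is a freebie, so r3c5 = 5.
Cage j needs product 15, which forces r5c1 = 1.
1 is placed in column 1, so r4c1 = 3.
The two cells of cage e must have sum 4; hence r4c2 = 1.
Column 1 now contains 3, leaving r6c1 = 5.
Row 6 already has 5; hence r6c2 = 3.
Row 6 now contains 3, so r6c3 = 1.
Cage f needs two cells with difference 1, leaving r4c4 = 5.
Cage c has product 60, which forces r5c6 = 5.
Row 3 needs a 1, and only r3c4 is open for it.
Cage d has product 18, which forces r1c4 = 2.
Cage d needs product 18, so r1c5 = 3.
Column 4 now contains 1, leaving r2c4 = 3.
Cage i needs two cells with sum 7, which forces r3c3 = 6.
Column 3 now contains 6, which forces r5c3 = 3.
Row 1 now contains 2, so r1c1 = 6.
Row 1 already has 6, so r1c2 = 5.
Row 1 already has 5, which forces r1c3 = 4.
Cage m needs two cells with difference 4, so r2c1 = 2.
5 is placed in column 2, which forces r2c2 = 6.
Column 3 already has 4, so r2c3 = 5.
Row 2 now contains 2; hence r2c5 = 1.
Cage g needs sum 8, so r2c6 = 4.
2 is placed in column 1, which forces r3c1 = 4.
Row 3 already has 4, which forces r3c2 = 2.
Row 3 now contains 2; hence r3c6 = 3.
Column 3 already has 4, which forces r4c3 = 2.
Row 4 already has 2, leaving r4c6 = 6.
Column 2 now contains 2, which forces r5c2 = 4.
Cage h's pair has product 12, leaving r5c4 = 6.
Cage h needs two cells with product 12, which forces r5c5 = 2.
Column 4 now contains 6; hence r6c4 = 4.
Row 6 now contains 4, which forces r6c5 = 6.
6 is placed in column 6, leaving r6c6 = 2.
Row 4 already has 6; hence r4c5 = 4.

6 5 4 2 3 1 / 2 6 5 3 1 4 / 4 2 6 1 5 3 / 3 1 2 5 4 6 / 1 4 3 6 2 5 / 5 3 1 4 6 2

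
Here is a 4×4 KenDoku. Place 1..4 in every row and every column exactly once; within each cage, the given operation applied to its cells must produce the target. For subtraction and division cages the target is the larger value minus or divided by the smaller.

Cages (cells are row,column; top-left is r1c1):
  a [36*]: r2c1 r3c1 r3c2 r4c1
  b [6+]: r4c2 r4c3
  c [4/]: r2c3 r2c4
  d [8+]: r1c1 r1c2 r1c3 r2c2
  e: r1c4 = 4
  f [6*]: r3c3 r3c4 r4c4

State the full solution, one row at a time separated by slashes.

2 1 3 4 / 3 2 4 1 / 4 3 1 2 / 1 4 2 3

Cage e is given, so r1c4 = 4.
Column 4 already has 4, so r2c4 = 1.
Cage a needs product 36, so r3c2 = 3.
Row 3 already has 3; hence r3c4 = 2.
2 is placed in column 4, leaving r4c4 = 3.
Cage d has sum 8; hence r1c2 = 1.
The 4 cells of cage a must have product 36, leaving r2c1 = 3.
Row 2 now contains 1, so r2c2 = 2.
Row 2 now contains 1; hence r2c3 = 4.
Row 3 now contains 2, leaving r3c3 = 1.
Column 2 already has 2, which forces r4c2 = 4.
4 is placed in column 3; hence r4c3 = 2.
Column 1 already has 3, so r1c1 = 2.
2 is placed in column 3, which forces r1c3 = 3.
Row 3 now contains 1; hence r3c1 = 4.
4 is placed in row 4, leaving r4c1 = 1.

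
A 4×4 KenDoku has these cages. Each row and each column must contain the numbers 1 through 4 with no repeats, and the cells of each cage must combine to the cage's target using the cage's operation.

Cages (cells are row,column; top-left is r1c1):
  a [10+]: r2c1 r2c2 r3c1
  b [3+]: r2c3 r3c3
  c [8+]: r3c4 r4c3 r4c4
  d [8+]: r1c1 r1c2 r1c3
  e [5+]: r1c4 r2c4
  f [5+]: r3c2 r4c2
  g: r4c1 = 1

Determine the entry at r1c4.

Cage g is given; hence r4c1 = 1.
In row 1, 2 can only go at r1c4, so r1c4 = 2.
Cage e's pair has sum 5, which forces r2c4 = 3.
Cage c has sum 8; hence r3c4 = 1.
Column 4 now contains 3, so r4c4 = 4.
Cage a has sum 10, leaving r2c1 = 2.
Row 2 now contains 3; hence r2c2 = 4.
Cage b's pair has sum 3, so r2c3 = 1.
Cage a needs sum 10; hence r3c1 = 4.
Row 3 now contains 1; hence r3c3 = 2.
Row 4 already has 4, which forces r4c3 = 3.
Column 1 already has 4; hence r1c1 = 3.
The 3 cells of cage d must have sum 8; hence r1c2 = 1.
Column 3 already has 3, so r1c3 = 4.
Row 3 now contains 2, so r3c2 = 3.
Row 4 already has 3, leaving r4c2 = 2.
The full grid is 3 1 4 2 / 2 4 1 3 / 4 3 2 1 / 1 2 3 4.

2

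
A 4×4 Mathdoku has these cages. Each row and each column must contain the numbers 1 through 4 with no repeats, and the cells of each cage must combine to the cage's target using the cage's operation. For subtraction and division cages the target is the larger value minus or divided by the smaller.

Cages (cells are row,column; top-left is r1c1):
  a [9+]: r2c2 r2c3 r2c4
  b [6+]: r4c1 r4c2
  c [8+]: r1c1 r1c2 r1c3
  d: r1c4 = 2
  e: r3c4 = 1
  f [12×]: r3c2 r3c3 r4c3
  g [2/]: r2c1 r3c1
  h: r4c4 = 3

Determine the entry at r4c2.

2

Cage d is given, leaving r1c4 = 2.
Cage e is given, which forces r3c4 = 1.
Cage h is given, which forces r4c4 = 3.
Column 4 already has 3, so r2c4 = 4.
The only place for 1 in row 2 is r2c1.
Cage g needs two cells with quotient 2, which forces r3c1 = 2.
Column 1 already has 2, so r4c1 = 4.
Row 4 already has 4, so r4c2 = 2.
2 is placed in row 4; hence r4c3 = 1.
Column 1 already has 4; hence r1c1 = 3.
Cage c has sum 8, which forces r1c2 = 1.
The 3 cells of cage c must have sum 8, so r1c3 = 4.
Column 2 now contains 2, so r2c2 = 3.
The 3 cells of cage a must have sum 9; hence r2c3 = 2.
Column 2 already has 3, so r3c2 = 4.
Column 3 already has 4, so r3c3 = 3.
Filled in: 3 1 4 2 / 1 3 2 4 / 2 4 3 1 / 4 2 1 3.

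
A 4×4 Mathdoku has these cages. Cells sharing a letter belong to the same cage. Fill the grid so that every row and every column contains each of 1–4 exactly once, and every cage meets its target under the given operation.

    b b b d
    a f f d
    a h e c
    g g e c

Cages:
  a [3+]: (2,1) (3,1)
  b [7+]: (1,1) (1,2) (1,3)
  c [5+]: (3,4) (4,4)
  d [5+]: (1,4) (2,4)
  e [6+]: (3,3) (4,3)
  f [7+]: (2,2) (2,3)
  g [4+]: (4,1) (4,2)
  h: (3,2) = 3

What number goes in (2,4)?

2

H is a freebie, leaving (3,2) = 3.
3 is placed in column 2, which forces (4,2) = 1.
3 is placed in column 2; hence (2,2) = 4.
Cage f needs two cells with sum 7; hence (2,3) = 3.
1 is placed in row 4; hence (4,1) = 3.
Row 4 now contains 3; hence (4,4) = 4.
4 is placed in column 2, which forces (1,2) = 2.
Cage d's pair has sum 5; hence (1,4) = 3.
Cage d needs two cells with sum 5, which forces (2,4) = 2.
Cage e needs two cells with sum 6; hence (3,3) = 4.
The two cells of cage c must have sum 5, which forces (3,4) = 1.
Row 4 already has 4, which forces (4,3) = 2.
The 3 cells of cage b must have sum 7, leaving (1,1) = 4.
4 is placed in column 3, which forces (1,3) = 1.
2 is placed in row 2, leaving (2,1) = 1.
Row 3 now contains 1, leaving (3,1) = 2.
Filled in: 4 2 1 3 / 1 4 3 2 / 2 3 4 1 / 3 1 2 4.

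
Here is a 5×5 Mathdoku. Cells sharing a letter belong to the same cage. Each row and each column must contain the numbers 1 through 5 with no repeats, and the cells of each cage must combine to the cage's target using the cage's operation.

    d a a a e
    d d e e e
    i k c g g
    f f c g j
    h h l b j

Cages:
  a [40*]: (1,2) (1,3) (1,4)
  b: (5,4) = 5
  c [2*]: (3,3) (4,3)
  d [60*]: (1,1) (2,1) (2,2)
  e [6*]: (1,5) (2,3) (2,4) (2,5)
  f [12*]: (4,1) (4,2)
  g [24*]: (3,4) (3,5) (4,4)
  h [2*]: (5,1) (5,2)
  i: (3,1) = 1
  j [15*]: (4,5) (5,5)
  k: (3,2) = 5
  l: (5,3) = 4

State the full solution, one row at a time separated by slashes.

Cage e needs product 6, which forces (1,5) = 1.
I is a freebie; hence (3,1) = 1.
K is a freebie, which forces (3,2) = 5.
Row 3 now contains 1, leaving (3,3) = 2.
2 is placed in column 3, so (4,3) = 1.
Column 1 already has 1, so (5,1) = 2.
Row 5 now contains 2, leaving (5,2) = 1.
L is a freebie, so (5,3) = 4.
B is a freebie, leaving (5,4) = 5.
5 is placed in row 5, which forces (5,5) = 3.
Column 3 now contains 4, so (1,3) = 5.
1 is placed in column 3, leaving (2,3) = 3.
Cage e needs product 6, leaving (2,4) = 1.
Column 5 already has 3, which forces (2,5) = 2.
Cage g needs product 24, which forces (3,4) = 3.
Column 5 already has 3, leaving (3,5) = 4.
Cage g needs product 24, so (4,4) = 2.
Column 5 already has 3, so (4,5) = 5.
Cage d needs product 60, leaving (1,1) = 3.
Cage a has product 40, leaving (1,2) = 2.
2 is placed in column 4, leaving (1,4) = 4.
Cage d needs product 60; hence (2,1) = 5.
Row 2 already has 3, so (2,2) = 4.
Column 1 now contains 3, so (4,1) = 4.
4 is placed in column 2, so (4,2) = 3.

3 2 5 4 1 / 5 4 3 1 2 / 1 5 2 3 4 / 4 3 1 2 5 / 2 1 4 5 3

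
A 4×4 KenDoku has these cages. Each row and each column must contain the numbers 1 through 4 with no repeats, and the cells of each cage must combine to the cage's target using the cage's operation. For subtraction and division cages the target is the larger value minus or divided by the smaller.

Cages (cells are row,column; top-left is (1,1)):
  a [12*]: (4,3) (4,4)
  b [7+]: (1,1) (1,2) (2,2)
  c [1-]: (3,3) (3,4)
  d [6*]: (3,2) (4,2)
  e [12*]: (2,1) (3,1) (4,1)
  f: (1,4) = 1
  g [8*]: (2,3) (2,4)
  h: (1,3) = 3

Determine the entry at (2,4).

Cage h is given; hence (1,3) = 3.
Cage f is given, leaving (1,4) = 1.
Column 3 already has 3, leaving (4,3) = 4.
Row 4 already has 4; hence (4,4) = 3.
Cage b has sum 7, so (2,2) = 1.
Column 3 already has 4, which forces (2,3) = 2.
Cage g needs two cells with product 8, so (2,4) = 4.
Cage d's pair has product 6, which forces (3,2) = 3.
Cage c needs two cells with difference 1, which forces (3,3) = 1.
Cage c needs two cells with difference 1, leaving (3,4) = 2.
Row 4 now contains 3; hence (4,1) = 1.
Row 4 now contains 3, which forces (4,2) = 2.
Cage b needs sum 7, so (1,1) = 2.
Column 2 already has 2; hence (1,2) = 4.
4 is placed in row 2, leaving (2,1) = 3.
Row 3 now contains 3, so (3,1) = 4.
Completed grid: 2 4 3 1 / 3 1 2 4 / 4 3 1 2 / 1 2 4 3.

4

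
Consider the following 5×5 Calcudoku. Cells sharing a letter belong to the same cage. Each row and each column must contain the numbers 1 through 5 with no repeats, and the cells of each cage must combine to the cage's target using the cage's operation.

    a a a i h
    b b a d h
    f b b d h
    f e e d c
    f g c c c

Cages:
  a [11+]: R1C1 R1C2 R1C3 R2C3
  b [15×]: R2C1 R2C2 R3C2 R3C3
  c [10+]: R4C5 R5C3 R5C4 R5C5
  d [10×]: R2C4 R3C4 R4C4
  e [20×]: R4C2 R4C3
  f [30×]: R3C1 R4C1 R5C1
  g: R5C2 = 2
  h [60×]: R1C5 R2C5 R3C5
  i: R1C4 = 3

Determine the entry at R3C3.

1

I is a freebie; hence R1C4 = 3.
Cage g is a single given cell, so R5C2 = 2.
Row 2 needs a 2, and only R2C4 is open for it.
In row 3, 2 can only go at R3C1, so R3C1 = 2.
In row 1, 2 can only go at R1C3, so R1C3 = 2.
In row 3, 4 can only go at R3C5, so R3C5 = 4.
4 is placed in column 5, leaving R1C5 = 5.
Cage h needs product 60, leaving R2C5 = 3.
3 is placed in column 5; hence R5C5 = 1.
Row 2 now contains 3, so R2C3 = 4.
4 is placed in column 3, which forces R4C3 = 5.
Row 4 now contains 5, leaving R4C4 = 1.
Column 5 already has 1; hence R4C5 = 2.
The 4 cells of cage c must have sum 10, so R5C3 = 3.
The 4 cells of cage c must have sum 10; hence R5C4 = 4.
Cage b has product 15, leaving R3C2 = 3.
3 is placed in column 3, which forces R3C3 = 1.
1 is placed in column 4, which forces R3C4 = 5.
Row 4 now contains 5, which forces R4C1 = 3.
Row 4 now contains 5, so R4C2 = 4.
Row 5 already has 3; hence R5C1 = 5.
The 4 cells of cage a must have sum 11, which forces R1C1 = 4.
Column 2 now contains 4, so R1C2 = 1.
5 is placed in column 1, so R2C1 = 1.
The 4 cells of cage b must have product 15, so R2C2 = 5.
Filled in: 4 1 2 3 5 / 1 5 4 2 3 / 2 3 1 5 4 / 3 4 5 1 2 / 5 2 3 4 1.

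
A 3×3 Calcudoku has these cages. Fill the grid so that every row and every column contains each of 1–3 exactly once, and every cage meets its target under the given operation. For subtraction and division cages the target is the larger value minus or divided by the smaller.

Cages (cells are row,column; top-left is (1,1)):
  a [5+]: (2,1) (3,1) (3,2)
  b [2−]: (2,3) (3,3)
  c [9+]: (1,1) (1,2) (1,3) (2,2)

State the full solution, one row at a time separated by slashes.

Cage c has sum 9, which forces (2,2) = 3.
3 is placed in row 2; hence (2,3) = 1.
Column 3 already has 1, so (3,3) = 3.
Cage c needs sum 9, so (1,1) = 3.
The 4 cells of cage c must have sum 9; hence (1,2) = 1.
Column 3 now contains 3; hence (1,3) = 2.
Row 2 already has 1, which forces (2,1) = 2.
Row 3 now contains 3; hence (3,1) = 1.
Cage a has sum 5, which forces (3,2) = 2.

3 1 2 / 2 3 1 / 1 2 3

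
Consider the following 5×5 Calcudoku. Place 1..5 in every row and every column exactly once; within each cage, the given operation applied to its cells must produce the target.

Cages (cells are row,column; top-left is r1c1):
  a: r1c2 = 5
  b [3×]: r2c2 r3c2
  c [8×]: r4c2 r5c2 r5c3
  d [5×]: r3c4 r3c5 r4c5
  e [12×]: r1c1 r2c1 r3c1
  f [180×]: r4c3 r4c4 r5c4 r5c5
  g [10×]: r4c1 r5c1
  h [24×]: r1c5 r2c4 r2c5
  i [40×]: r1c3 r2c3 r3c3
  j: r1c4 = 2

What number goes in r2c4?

4

Cage a is a single given cell; hence r1c2 = 5.
J is a freebie; hence r1c4 = 2.
Cage d needs product 5, which forces r3c4 = 1.
Cage d needs product 5, so r3c5 = 5.
Cage d has product 5; hence r4c5 = 1.
Row 1 now contains 2; hence r1c3 = 4.
Row 1 now contains 4, leaving r1c5 = 3.
The two cells of cage b must have product 3; hence r2c2 = 1.
The 3 cells of cage i must have product 40, so r2c3 = 5.
The 3 cells of cage h must have product 24, so r2c5 = 2.
Row 3 now contains 1; hence r3c2 = 3.
Cage i needs product 40, which forces r3c3 = 2.
Column 3 now contains 5, which forces r4c3 = 3.
Column 3 already has 2, leaving r5c3 = 1.
Column 5 already has 3, so r5c5 = 4.
Row 1 now contains 3, so r1c1 = 1.
Cage e has product 12; hence r2c1 = 3.
The 3 cells of cage h must have product 24, leaving r2c4 = 4.
3 is placed in row 3; hence r3c1 = 4.
Cage c has product 8, which forces r4c2 = 4.
Cage f has product 180; hence r4c4 = 5.
Row 5 now contains 4, which forces r5c2 = 2.
Cage f has product 180, so r5c4 = 3.
Row 4 now contains 5; hence r4c1 = 2.
Row 5 now contains 2; hence r5c1 = 5.
The full grid is 1 5 4 2 3 / 3 1 5 4 2 / 4 3 2 1 5 / 2 4 3 5 1 / 5 2 1 3 4.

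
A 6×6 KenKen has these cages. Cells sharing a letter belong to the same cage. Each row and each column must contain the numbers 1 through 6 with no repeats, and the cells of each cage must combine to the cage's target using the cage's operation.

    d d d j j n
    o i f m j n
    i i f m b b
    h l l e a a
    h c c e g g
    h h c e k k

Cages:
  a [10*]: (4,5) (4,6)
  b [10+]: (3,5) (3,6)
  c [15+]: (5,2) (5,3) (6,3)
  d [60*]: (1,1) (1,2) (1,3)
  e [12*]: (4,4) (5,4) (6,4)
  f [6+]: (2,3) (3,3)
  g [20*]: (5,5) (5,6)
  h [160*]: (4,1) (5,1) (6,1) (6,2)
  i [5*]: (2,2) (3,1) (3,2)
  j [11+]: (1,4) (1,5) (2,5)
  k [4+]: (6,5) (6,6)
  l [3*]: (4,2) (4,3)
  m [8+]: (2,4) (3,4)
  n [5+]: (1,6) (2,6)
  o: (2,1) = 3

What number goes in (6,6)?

1

Cage o is given; hence (2,1) = 3.
Cage i needs product 5; hence (2,2) = 1.
The 3 cells of cage i must have product 5, which forces (3,1) = 1.
Cage i has product 5; hence (3,2) = 5.
1 is placed in column 2, leaving (4,2) = 3.
Row 4 already has 3, so (4,3) = 1.
Cage h needs product 160, which forces (6,2) = 4.
Column 2 already has 4, leaving (5,2) = 6.
6 is placed in column 2, leaving (1,2) = 2.
In row 3, 3 can only go at (3,4), so (3,4) = 3.
The two cells of cage m must have sum 8, so (2,4) = 5.
The only place for 6 in row 2 is (2,5).
Column 5 already has 6, which forces (3,5) = 4.
Cage b needs two cells with sum 10, leaving (3,6) = 6.
4 is placed in column 5, which forces (5,5) = 5.
5 is placed in row 5, which forces (5,6) = 4.
Cage j has sum 11, leaving (1,4) = 4.
4 is placed in column 5, so (1,5) = 1.
The two cells of cage n must have sum 5, leaving (1,6) = 3.
The two cells of cage f must have sum 6, which forces (2,3) = 4.
Column 6 already has 4, leaving (2,6) = 2.
4 is placed in row 3; hence (3,3) = 2.
Cage h needs product 160; hence (4,1) = 4.
5 is placed in column 5, so (4,5) = 2.
The two cells of cage a must have product 10; hence (4,6) = 5.
Row 5 already has 4, which forces (5,1) = 2.
Row 5 already has 4; hence (5,3) = 3.
2 is placed in row 5, leaving (5,4) = 1.
Cage h needs product 160, so (6,1) = 5.
The 3 cells of cage c must have sum 15, leaving (6,3) = 6.
Row 6 now contains 6; hence (6,4) = 2.
Column 5 already has 1, which forces (6,5) = 3.
Column 6 already has 3; hence (6,6) = 1.
Column 1 now contains 5, which forces (1,1) = 6.
Column 3 already has 6, so (1,3) = 5.
2 is placed in row 4, so (4,4) = 6.
Completed grid: 6 2 5 4 1 3 / 3 1 4 5 6 2 / 1 5 2 3 4 6 / 4 3 1 6 2 5 / 2 6 3 1 5 4 / 5 4 6 2 3 1.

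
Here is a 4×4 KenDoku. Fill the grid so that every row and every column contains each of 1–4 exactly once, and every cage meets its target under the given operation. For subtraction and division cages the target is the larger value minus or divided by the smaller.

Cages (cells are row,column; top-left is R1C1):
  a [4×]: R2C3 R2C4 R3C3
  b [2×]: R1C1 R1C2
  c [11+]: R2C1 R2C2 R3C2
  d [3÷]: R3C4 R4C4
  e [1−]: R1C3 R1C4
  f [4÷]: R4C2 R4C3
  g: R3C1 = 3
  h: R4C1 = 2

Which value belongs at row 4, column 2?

Cage c has sum 11, so R2C1 = 4.
Cage c needs sum 11; hence R2C2 = 3.
Row 2 now contains 4, so R2C3 = 1.
Row 2 already has 1, which forces R2C4 = 2.
Cage g is a single given cell; hence R3C1 = 3.
Cage c needs sum 11, so R3C2 = 4.
Column 3 already has 1, which forces R3C3 = 2.
Row 3 now contains 3, so R3C4 = 1.
Cage h is given, so R4C1 = 2.
Column 2 now contains 4, leaving R4C2 = 1.
Column 3 already has 1; hence R4C3 = 4.
Column 4 now contains 1; hence R4C4 = 3.
2 is placed in column 1, which forces R1C1 = 1.
1 is placed in column 2, so R1C2 = 2.
4 is placed in column 3, which forces R1C3 = 3.
3 is placed in column 4; hence R1C4 = 4.
Filled in: 1 2 3 4 / 4 3 1 2 / 3 4 2 1 / 2 1 4 3.

1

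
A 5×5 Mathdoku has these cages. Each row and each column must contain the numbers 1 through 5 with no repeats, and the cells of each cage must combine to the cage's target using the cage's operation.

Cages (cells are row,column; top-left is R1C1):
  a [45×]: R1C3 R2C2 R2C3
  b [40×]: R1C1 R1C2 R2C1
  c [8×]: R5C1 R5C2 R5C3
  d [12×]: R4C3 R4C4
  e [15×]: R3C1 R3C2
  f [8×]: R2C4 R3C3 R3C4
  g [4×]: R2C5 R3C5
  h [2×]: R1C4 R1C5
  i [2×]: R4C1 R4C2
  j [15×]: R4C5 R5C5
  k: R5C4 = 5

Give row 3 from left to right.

3 5 1 2 4

The 3 cells of cage a must have product 45, so R1C3 = 3.
The 3 cells of cage a must have product 45; hence R2C2 = 3.
Cage a has product 45, leaving R2C3 = 5.
Column 2 already has 3, leaving R3C2 = 5.
Column 3 already has 3; hence R4C3 = 4.
Row 4 now contains 4, leaving R4C4 = 3.
Row 4 now contains 3, leaving R4C5 = 5.
Cage k is a single given cell, leaving R5C4 = 5.
Column 5 now contains 5, so R5C5 = 3.
Cage b has product 40, so R1C1 = 5.
Row 3 already has 5, leaving R3C1 = 3.
In row 1, 4 can only go at R1C2, so R1C2 = 4.
Cage b has product 40, leaving R2C1 = 2.
Column 1 now contains 2, which forces R4C1 = 1.
Row 4 already has 1, leaving R4C2 = 2.
Cage c has product 8, which forces R5C1 = 4.
Column 2 now contains 2, so R5C2 = 1.
Row 5 now contains 1, which forces R5C3 = 2.
Cage f has product 8, which forces R2C4 = 4.
4 is placed in row 2, which forces R2C5 = 1.
2 is placed in column 3; hence R3C3 = 1.
Cage f has product 8, which forces R3C4 = 2.
1 is placed in column 5, so R3C5 = 4.
Column 4 already has 2; hence R1C4 = 1.
1 is placed in column 5; hence R1C5 = 2.
The full grid is 5 4 3 1 2 / 2 3 5 4 1 / 3 5 1 2 4 / 1 2 4 3 5 / 4 1 2 5 3.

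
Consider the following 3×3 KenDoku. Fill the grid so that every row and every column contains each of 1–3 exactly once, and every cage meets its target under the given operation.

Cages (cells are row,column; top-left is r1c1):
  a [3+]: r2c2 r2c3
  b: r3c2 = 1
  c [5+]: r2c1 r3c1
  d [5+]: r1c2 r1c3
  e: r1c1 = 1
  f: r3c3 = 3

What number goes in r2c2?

2

Cage e is given, leaving r1c1 = 1.
Cage b is a single given cell, which forces r3c2 = 1.
F is a freebie, leaving r3c3 = 3.
Cage d's pair has sum 5, so r1c2 = 3.
Column 3 already has 3, so r1c3 = 2.
Cage c needs two cells with sum 5, which forces r2c1 = 3.
Column 2 already has 1, leaving r2c2 = 2.
Cage a needs two cells with sum 3; hence r2c3 = 1.
Row 3 already has 3, so r3c1 = 2.
Completed grid: 1 3 2 / 3 2 1 / 2 1 3.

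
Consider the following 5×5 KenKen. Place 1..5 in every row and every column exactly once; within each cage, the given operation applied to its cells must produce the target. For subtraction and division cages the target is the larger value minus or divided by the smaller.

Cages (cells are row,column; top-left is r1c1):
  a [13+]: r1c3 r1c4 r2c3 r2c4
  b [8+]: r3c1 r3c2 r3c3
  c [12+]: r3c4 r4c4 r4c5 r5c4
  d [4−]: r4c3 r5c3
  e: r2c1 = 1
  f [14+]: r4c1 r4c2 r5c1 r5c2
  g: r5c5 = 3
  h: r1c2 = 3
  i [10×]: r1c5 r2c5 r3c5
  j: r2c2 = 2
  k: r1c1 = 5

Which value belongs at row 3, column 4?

K is a freebie, so r1c1 = 5.
Cage h is given; hence r1c2 = 3.
Cage e is given; hence r2c1 = 1.
Cage j is a single given cell, which forces r2c2 = 2.
Row 2 now contains 2, so r2c5 = 5.
G is a freebie, which forces r5c5 = 3.
Cage f needs sum 14, which forces r4c1 = 3.
Cage f has sum 14, so r5c1 = 2.
Column 1 now contains 2; hence r3c1 = 4.
The 3 cells of cage b must have sum 8, which forces r3c2 = 1.
Cage b needs sum 8, leaving r3c3 = 3.
Row 3 already has 1, which forces r3c5 = 2.
Cage a needs sum 13; hence r1c3 = 2.
The 4 cells of cage a must have sum 13, so r1c4 = 4.
Column 5 now contains 2, which forces r1c5 = 1.
3 is placed in column 3, which forces r2c3 = 4.
Cage a needs sum 13, so r2c4 = 3.
Row 3 already has 2, which forces r3c4 = 5.
Cage c has sum 12, leaving r4c4 = 2.
Column 5 now contains 1, so r4c5 = 4.
Column 4 already has 4, which forces r5c4 = 1.
Row 4 already has 4, which forces r4c2 = 5.
The two cells of cage d must have difference 4; hence r4c3 = 1.
Cage f needs sum 14; hence r5c2 = 4.
Row 5 now contains 1, so r5c3 = 5.
Filled in: 5 3 2 4 1 / 1 2 4 3 5 / 4 1 3 5 2 / 3 5 1 2 4 / 2 4 5 1 3.

5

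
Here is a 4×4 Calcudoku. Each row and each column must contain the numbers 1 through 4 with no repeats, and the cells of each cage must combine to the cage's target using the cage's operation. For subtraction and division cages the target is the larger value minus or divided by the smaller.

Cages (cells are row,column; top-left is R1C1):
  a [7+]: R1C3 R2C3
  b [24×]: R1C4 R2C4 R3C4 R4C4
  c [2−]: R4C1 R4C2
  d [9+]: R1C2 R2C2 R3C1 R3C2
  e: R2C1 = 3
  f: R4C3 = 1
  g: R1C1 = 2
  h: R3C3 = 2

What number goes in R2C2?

Cage g is given, so R1C1 = 2.
Cage e is given, so R2C1 = 3.
Row 2 now contains 3, so R2C3 = 4.
Column 1 now contains 3, leaving R3C1 = 1.
Cage h is a single given cell, so R3C3 = 2.
Column 1 now contains 1, leaving R4C1 = 4.
F is a freebie, leaving R4C3 = 1.
4 is placed in column 3, leaving R1C3 = 3.
Cage d has sum 9, which forces R2C2 = 1.
1 is placed in row 2, leaving R2C4 = 2.
Cage c's pair has difference 2; hence R4C2 = 2.
Column 4 already has 2, so R4C4 = 3.
Row 1 now contains 3, which forces R1C2 = 4.
The 4 cells of cage b must have product 24, so R1C4 = 1.
Cage d has sum 9, which forces R3C2 = 3.
Column 4 now contains 3, so R3C4 = 4.
The full grid is 2 4 3 1 / 3 1 4 2 / 1 3 2 4 / 4 2 1 3.

1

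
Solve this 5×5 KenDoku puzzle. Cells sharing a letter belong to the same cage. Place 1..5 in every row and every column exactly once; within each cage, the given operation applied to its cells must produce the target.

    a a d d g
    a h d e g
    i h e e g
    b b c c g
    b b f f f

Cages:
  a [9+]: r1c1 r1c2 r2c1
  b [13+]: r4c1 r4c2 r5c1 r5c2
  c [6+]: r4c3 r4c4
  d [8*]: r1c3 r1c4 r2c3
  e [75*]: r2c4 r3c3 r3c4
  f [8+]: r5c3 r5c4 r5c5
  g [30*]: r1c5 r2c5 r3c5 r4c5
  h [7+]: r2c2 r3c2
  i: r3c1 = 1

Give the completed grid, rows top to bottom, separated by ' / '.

Cage e needs product 75, so r2c4 = 5.
I is a freebie, so r3c1 = 1.
Cage e has product 75, leaving r3c3 = 5.
The 3 cells of cage e must have product 75, so r3c4 = 3.
Row 3 already has 3, which forces r3c5 = 2.
Cage h needs two cells with sum 7, leaving r2c2 = 3.
3 is placed in row 2; hence r2c5 = 1.
Row 3 already has 2, leaving r3c2 = 4.
Cage a needs sum 9, leaving r1c2 = 2.
Cage d needs product 8, leaving r2c3 = 2.
Column 3 already has 2, which forces r4c3 = 4.
4 is placed in row 4, so r4c4 = 2.
The 3 cells of cage a must have sum 9, leaving r1c1 = 3.
Column 3 now contains 4, which forces r1c3 = 1.
Cage d has product 8; hence r1c4 = 4.
3 is placed in row 1, which forces r1c5 = 5.
Row 2 now contains 2; hence r2c1 = 4.
3 is placed in column 1, which forces r4c1 = 5.
5 is placed in row 4; hence r4c2 = 1.
Column 5 now contains 5, so r4c5 = 3.
Column 1 already has 4; hence r5c1 = 2.
Column 2 already has 1, which forces r5c2 = 5.
Column 3 now contains 1; hence r5c3 = 3.
Column 4 now contains 4; hence r5c4 = 1.
Column 5 now contains 3, which forces r5c5 = 4.

3 2 1 4 5 / 4 3 2 5 1 / 1 4 5 3 2 / 5 1 4 2 3 / 2 5 3 1 4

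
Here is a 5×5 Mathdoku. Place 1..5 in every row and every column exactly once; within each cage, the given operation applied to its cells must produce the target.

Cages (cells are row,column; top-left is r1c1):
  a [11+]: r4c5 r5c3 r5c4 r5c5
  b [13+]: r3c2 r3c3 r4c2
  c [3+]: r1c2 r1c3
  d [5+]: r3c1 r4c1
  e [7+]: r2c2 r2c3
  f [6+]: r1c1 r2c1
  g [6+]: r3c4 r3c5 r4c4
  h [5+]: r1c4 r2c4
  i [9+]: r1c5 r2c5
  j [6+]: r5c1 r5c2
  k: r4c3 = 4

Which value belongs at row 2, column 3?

3

Cage k is a single given cell, leaving r4c3 = 4.
The 3 cells of cage b must have sum 13; hence r3c2 = 3.
Column 3 already has 4, which forces r3c3 = 5.
4 is placed in row 4, leaving r4c2 = 5.
Cage e needs two cells with sum 7, so r2c2 = 4.
Cage e's pair has sum 7, leaving r2c3 = 3.
Row 2 already has 4, so r2c5 = 5.
5 is placed in column 5, leaving r1c5 = 4.
Row 1 already has 4, leaving r1c1 = 5.
Row 1 already has 4; hence r1c4 = 3.
Cage f's pair has sum 6, which forces r2c1 = 1.
The two cells of cage h must have sum 5, leaving r2c4 = 2.
Column 1 now contains 1, which forces r4c1 = 3.
3 is placed in column 4, which forces r4c4 = 1.
1 is placed in row 4, which forces r4c5 = 2.
Column 1 already has 5; hence r5c1 = 4.
Row 5 now contains 4; hence r5c4 = 5.
Column 1 now contains 4, leaving r3c1 = 2.
Column 4 now contains 1; hence r3c4 = 4.
Column 5 already has 2; hence r3c5 = 1.
Cage j needs two cells with sum 6, so r5c2 = 2.
Cage a needs sum 11; hence r5c3 = 1.
The 4 cells of cage a must have sum 11, so r5c5 = 3.
2 is placed in column 2; hence r1c2 = 1.
Column 3 now contains 1; hence r1c3 = 2.
Completed grid: 5 1 2 3 4 / 1 4 3 2 5 / 2 3 5 4 1 / 3 5 4 1 2 / 4 2 1 5 3.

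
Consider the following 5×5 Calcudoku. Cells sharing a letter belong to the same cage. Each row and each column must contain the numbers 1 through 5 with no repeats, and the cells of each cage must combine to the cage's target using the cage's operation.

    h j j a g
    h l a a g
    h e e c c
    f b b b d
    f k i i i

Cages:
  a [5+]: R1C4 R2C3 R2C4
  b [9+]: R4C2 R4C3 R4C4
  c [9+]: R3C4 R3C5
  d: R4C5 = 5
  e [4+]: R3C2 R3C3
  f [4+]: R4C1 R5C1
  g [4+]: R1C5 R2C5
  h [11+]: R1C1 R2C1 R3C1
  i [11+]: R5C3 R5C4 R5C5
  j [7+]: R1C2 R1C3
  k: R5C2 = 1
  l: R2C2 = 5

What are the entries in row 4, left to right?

1 2 4 3 5

L is a freebie; hence R2C2 = 5.
Cage d is a single given cell; hence R4C5 = 5.
K is a freebie, which forces R5C2 = 1.
Column 2 already has 1, which forces R3C2 = 3.
Cage e's pair has sum 4; hence R3C3 = 1.
Cage c's pair has sum 9, leaving R3C4 = 5.
Column 5 now contains 5, so R3C5 = 4.
Cage f needs two cells with sum 4, leaving R4C1 = 1.
Row 5 now contains 1; hence R5C1 = 3.
Column 5 already has 4, so R5C5 = 2.
Cage h needs sum 11, so R1C1 = 5.
5 is placed in row 1; hence R1C3 = 3.
Cage a needs sum 5; hence R1C4 = 2.
Row 1 now contains 3, so R1C5 = 1.
Cage h has sum 11, leaving R2C1 = 4.
Column 3 now contains 1, which forces R2C3 = 2.
Cage a has sum 5, so R2C4 = 1.
Column 5 already has 1, so R2C5 = 3.
Row 3 now contains 4; hence R3C1 = 2.
Column 3 already has 2, so R4C3 = 4.
4 is placed in row 4, so R4C4 = 3.
Cage i needs sum 11, which forces R5C3 = 5.
Row 5 now contains 2; hence R5C4 = 4.
Row 1 now contains 2; hence R1C2 = 4.
4 is placed in row 4; hence R4C2 = 2.
Completed grid: 5 4 3 2 1 / 4 5 2 1 3 / 2 3 1 5 4 / 1 2 4 3 5 / 3 1 5 4 2.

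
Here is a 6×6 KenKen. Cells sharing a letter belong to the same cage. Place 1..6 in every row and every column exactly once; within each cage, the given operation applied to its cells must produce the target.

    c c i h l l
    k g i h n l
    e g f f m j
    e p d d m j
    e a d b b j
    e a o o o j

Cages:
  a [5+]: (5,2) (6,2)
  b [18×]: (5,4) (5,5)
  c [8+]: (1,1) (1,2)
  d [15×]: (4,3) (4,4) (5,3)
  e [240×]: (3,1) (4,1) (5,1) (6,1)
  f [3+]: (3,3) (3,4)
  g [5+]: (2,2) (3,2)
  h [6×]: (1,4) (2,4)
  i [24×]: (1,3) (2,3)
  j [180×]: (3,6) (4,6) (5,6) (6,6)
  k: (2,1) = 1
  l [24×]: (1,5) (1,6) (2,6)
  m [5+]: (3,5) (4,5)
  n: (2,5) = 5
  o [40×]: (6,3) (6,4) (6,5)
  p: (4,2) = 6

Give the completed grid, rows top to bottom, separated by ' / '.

3 5 4 2 6 1 / 1 2 6 3 5 4 / 5 3 2 1 4 6 / 4 6 3 5 1 2 / 2 4 1 6 3 5 / 6 1 5 4 2 3

K is a freebie, which forces (2,1) = 1.
Cage n is a single given cell, leaving (2,5) = 5.
Cage p is a single given cell, so (4,2) = 6.
The only place for 1 in row 6 is (6,2).
Cage a's pair has sum 5, which forces (5,2) = 4.
The only place for 1 in row 5 is (5,3).
Column 3 already has 1; hence (3,3) = 2.
Cage f needs two cells with sum 3, which forces (3,4) = 1.
The two cells of cage g must have sum 5, leaving (2,2) = 2.
Row 2 now contains 2; hence (2,4) = 3.
Row 3 now contains 2, so (3,2) = 3.
3 is placed in row 3, leaving (3,5) = 4.
3 is placed in column 4; hence (4,4) = 5.
3 is placed in column 4, so (5,4) = 6.
Row 5 already has 6, so (5,5) = 3.
Column 5 already has 4; hence (6,5) = 2.
Cage c's pair has sum 8, leaving (1,1) = 3.
Column 2 now contains 3, leaving (1,2) = 5.
3 is placed in column 4, so (1,4) = 2.
5 is placed in row 4, which forces (4,3) = 3.
Column 5 now contains 2, so (4,5) = 1.
Row 4 now contains 3, which forces (4,6) = 2.
Column 6 already has 2, so (5,6) = 5.
Cage o needs product 40, which forces (6,3) = 5.
Row 6 already has 2, leaving (6,4) = 4.
Column 5 now contains 1, so (1,5) = 6.
Cage l has product 24; hence (1,6) = 1.
Cage l has product 24; hence (2,6) = 4.
The 4 cells of cage e must have product 240, which forces (3,1) = 5.
Column 6 already has 5; hence (3,6) = 6.
2 is placed in row 4; hence (4,1) = 4.
5 is placed in row 5, so (5,1) = 2.
Row 6 now contains 4, so (6,1) = 6.
Cage j needs product 180; hence (6,6) = 3.
Row 1 already has 6, leaving (1,3) = 4.
4 is placed in row 2, so (2,3) = 6.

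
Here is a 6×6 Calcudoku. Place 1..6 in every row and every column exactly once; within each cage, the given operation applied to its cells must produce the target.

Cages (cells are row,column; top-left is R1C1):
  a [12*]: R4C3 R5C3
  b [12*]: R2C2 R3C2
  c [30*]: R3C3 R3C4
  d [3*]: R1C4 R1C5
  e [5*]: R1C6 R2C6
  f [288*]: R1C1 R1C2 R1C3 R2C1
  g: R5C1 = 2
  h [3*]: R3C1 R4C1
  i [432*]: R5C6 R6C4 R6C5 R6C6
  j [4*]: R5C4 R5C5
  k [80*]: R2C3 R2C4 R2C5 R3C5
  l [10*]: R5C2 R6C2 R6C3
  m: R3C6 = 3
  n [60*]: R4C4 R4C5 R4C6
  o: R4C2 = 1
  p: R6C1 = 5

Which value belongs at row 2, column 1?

6

M is a freebie, which forces R3C6 = 3.
O is a freebie, so R4C2 = 1.
Cage g is given; hence R5C1 = 2.
Row 5 now contains 2, which forces R5C2 = 5.
Cage i has product 432; hence R5C6 = 6.
Cage p is given, leaving R6C1 = 5.
Column 2 now contains 5, so R6C2 = 2.
2 is placed in row 6, which forces R6C3 = 1.
Column 6 already has 3, so R6C6 = 4.
Cage b needs two cells with product 12, which forces R2C2 = 3.
3 is placed in row 3, which forces R3C1 = 1.
Cage b needs two cells with product 12, which forces R3C2 = 4.
4 is placed in row 3, which forces R3C5 = 2.
1 is placed in row 4, which forces R4C1 = 3.
Row 4 already has 3, leaving R4C3 = 4.
4 is placed in column 3, which forces R5C3 = 3.
The 4 cells of cage f must have product 288; hence R1C1 = 4.
Column 2 already has 4; hence R1C2 = 6.
Cage f has product 288, leaving R1C3 = 2.
The 4 cells of cage f must have product 288, which forces R2C1 = 6.
2 is placed in column 3, which forces R2C3 = 5.
Row 2 now contains 5, so R2C5 = 4.
Row 2 now contains 5, leaving R2C6 = 1.
Column 3 already has 5, leaving R3C3 = 6.
Row 3 now contains 6, leaving R3C4 = 5.
4 is placed in column 5; hence R5C5 = 1.
Cage d needs two cells with product 3, so R1C4 = 1.
Column 5 already has 1; hence R1C5 = 3.
Column 6 now contains 1, leaving R1C6 = 5.
Row 2 already has 4, leaving R2C4 = 2.
2 is placed in column 4, leaving R4C4 = 6.
Row 4 already has 6, leaving R4C5 = 5.
Column 6 already has 5, leaving R4C6 = 2.
1 is placed in row 5, so R5C4 = 4.
Column 4 already has 6, so R6C4 = 3.
Column 5 already has 3, leaving R6C5 = 6.
The full grid is 4 6 2 1 3 5 / 6 3 5 2 4 1 / 1 4 6 5 2 3 / 3 1 4 6 5 2 / 2 5 3 4 1 6 / 5 2 1 3 6 4.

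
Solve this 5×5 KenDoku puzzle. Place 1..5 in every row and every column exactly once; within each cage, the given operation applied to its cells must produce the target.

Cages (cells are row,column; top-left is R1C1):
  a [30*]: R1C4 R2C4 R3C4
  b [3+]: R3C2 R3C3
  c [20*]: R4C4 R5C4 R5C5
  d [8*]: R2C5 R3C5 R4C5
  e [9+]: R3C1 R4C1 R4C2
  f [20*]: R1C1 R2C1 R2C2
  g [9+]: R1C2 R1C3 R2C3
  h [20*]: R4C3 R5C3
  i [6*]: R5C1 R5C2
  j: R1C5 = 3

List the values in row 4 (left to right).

3 1 5 4 2

J is a freebie, leaving R1C5 = 3.
The only place for 3 in column 3 is R2C3.
The 3 cells of cage a must have product 30, which forces R3C4 = 3.
In row 3, 5 can only go at R3C1, so R3C1 = 5.
The 3 cells of cage f must have product 20; hence R2C2 = 5.
Row 2 now contains 5; hence R2C4 = 2.
2 is placed in column 4, so R1C4 = 5.
Cage c has product 20, which forces R5C5 = 5.
Cage h needs two cells with product 20, leaving R4C3 = 5.
5 is placed in row 5, so R5C3 = 4.
Row 5 already has 4, so R5C4 = 1.
Cage g has sum 9, which forces R1C2 = 4.
4 is placed in column 3, which forces R1C3 = 2.
Column 3 already has 2; hence R3C3 = 1.
1 is placed in column 4, leaving R4C4 = 4.
Row 1 now contains 4, so R1C1 = 1.
The 3 cells of cage f must have product 20, which forces R2C1 = 4.
Row 2 already has 4, so R2C5 = 1.
1 is placed in row 3, so R3C2 = 2.
2 is placed in row 3, leaving R3C5 = 4.
Column 1 now contains 1, so R4C1 = 3.
3 is placed in row 4, which forces R4C2 = 1.
Column 5 now contains 1; hence R4C5 = 2.
Column 1 now contains 3; hence R5C1 = 2.
Column 2 now contains 2; hence R5C2 = 3.
The full grid is 1 4 2 5 3 / 4 5 3 2 1 / 5 2 1 3 4 / 3 1 5 4 2 / 2 3 4 1 5.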